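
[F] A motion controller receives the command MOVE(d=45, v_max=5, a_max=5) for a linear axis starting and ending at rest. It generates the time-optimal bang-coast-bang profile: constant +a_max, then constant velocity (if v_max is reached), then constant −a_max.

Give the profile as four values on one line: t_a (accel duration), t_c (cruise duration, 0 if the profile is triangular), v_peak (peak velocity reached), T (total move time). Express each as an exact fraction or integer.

t_a=1 t_c=8 v_peak=5 T=10

vₘ²/aₘ = 5²/5 = 5
45 ≥ 5 ⇒ cruise phase
t_a = 5/5 = 1; v_peak = 5
d_cruise = 45 − 5 = 40; t_c = 40/5 = 8
T = 2·1 + 8 = 10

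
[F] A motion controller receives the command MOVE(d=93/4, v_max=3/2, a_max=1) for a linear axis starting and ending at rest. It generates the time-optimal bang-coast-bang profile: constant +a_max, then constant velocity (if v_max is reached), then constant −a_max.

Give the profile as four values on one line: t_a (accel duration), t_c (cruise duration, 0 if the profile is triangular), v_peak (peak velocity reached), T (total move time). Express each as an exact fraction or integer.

t_a=3/2 t_c=14 v_peak=3/2 T=17

v_max²/a_max = (3/2)²/1 = 9/4
93/4 ≥ 9/4 ⇒ cruise phase
t_a = (3/2)/1 = 3/2; v_peak = 3/2
d_cruise = 93/4 − 9/4 = 21; t_c = 21/(3/2) = 14
T = 2·3/2 + 14 = 17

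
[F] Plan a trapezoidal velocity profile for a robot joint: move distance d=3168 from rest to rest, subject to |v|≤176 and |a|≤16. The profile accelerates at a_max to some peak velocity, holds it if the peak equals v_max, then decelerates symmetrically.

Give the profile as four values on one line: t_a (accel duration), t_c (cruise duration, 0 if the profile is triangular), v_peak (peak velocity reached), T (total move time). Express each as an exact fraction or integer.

vₘ²/aₘ = 176²/16 = 1936
3168 ≥ 1936 so v_max reached
t_a = 176/16 = 11; v_peak = 176
d_cruise = 3168 − 1936 = 1232; t_c = 1232/176 = 7
T = 2·11 + 7 = 29

t_a=11 t_c=7 v_peak=176 T=29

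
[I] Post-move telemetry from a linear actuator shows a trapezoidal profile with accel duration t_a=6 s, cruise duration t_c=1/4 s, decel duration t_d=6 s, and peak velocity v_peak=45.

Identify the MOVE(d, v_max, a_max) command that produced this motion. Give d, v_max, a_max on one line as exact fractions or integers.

d=1125/4 v_max=45 a_max=15/2

a_max = 45/6 = 15/2
d_a = ½·45·6 = 135; d_c = 45·1/4 = 45/4
d = 2·135 + 45/4 = 1125/4
t_c = 1/4 > 0 ⇒ limit active, v_max = 45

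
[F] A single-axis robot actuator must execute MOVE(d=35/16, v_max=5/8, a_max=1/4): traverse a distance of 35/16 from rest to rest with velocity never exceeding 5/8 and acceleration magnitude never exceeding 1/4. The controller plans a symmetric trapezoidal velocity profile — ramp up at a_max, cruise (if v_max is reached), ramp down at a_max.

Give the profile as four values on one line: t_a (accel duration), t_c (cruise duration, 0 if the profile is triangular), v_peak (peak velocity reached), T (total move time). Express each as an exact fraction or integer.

vₘ²/aₘ = (5/8)²/(1/4) = 25/16
35/16 ≥ 25/16 ⇒ cruise phase
t_a = (5/8)/(1/4) = 5/2; v_peak = 5/8
d_cruise = 35/16 − 25/16 = 5/8; t_c = (5/8)/(5/8) = 1
T = 2·5/2 + 1 = 6

t_a=5/2 t_c=1 v_peak=5/8 T=6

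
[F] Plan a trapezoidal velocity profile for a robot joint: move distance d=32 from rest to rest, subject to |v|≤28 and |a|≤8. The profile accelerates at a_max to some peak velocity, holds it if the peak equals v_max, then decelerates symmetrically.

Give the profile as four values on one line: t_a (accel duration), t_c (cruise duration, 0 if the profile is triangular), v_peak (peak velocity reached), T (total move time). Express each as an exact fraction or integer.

t_a=2 t_c=0 v_peak=16 T=4

vₘ²/aₘ = 28²/8 = 98
32 < 98 ⇒ no cruise
v_peak = √(32·8) = √256 = 16
t_a = 16/8 = 2; t_c = 0
T = 2·2 = 4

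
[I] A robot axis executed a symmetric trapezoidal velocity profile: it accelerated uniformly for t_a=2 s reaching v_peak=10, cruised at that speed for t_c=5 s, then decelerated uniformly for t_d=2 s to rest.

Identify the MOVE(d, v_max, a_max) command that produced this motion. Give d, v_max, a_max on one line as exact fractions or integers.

a_max = 10/2 = 5
d_a = ½·10·2 = 10; d_c = 10·5 = 50
d = 2·10 + 50 = 70
t_c = 5 > 0 ⇒ limit active, v_max = 10

d=70 v_max=10 a_max=5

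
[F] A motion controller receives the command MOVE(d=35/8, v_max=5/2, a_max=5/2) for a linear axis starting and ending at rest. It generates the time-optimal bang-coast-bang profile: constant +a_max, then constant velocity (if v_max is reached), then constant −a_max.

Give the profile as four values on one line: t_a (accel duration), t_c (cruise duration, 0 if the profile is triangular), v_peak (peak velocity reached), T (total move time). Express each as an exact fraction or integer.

t_a=1 t_c=3/4 v_peak=5/2 T=11/4

(v_max)²/a_max = (5/2)²/(5/2) = 5/2
35/8 ≥ 5/2 so v_max reached
t_a = (5/2)/(5/2) = 1; v_peak = 5/2
d_cruise = 35/8 − 5/2 = 15/8; t_c = (15/8)/(5/2) = 3/4
T = 2·1 + 3/4 = 11/4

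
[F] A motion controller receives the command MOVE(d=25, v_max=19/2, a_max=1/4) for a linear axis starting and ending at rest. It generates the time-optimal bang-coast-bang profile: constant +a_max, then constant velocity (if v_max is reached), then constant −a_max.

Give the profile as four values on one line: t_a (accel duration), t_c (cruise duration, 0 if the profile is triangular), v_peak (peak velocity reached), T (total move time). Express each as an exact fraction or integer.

v_max²/a_max = (19/2)²/(1/4) = 361
25 < 361 so t_c = 0
v_peak = √(25·1/4) = √(25/4) = 5/2
t_a = (5/2)/(1/4) = 10; t_c = 0
T = 2·10 = 20

t_a=10 t_c=0 v_peak=5/2 T=20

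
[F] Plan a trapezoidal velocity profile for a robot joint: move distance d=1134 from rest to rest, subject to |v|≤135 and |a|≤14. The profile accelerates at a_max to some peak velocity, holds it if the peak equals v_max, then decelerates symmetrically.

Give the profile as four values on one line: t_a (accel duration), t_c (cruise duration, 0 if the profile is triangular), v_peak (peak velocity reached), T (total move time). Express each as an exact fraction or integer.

(v_max)²/a_max = 135²/14 = 18225/14
1134 < 18225/14 ⇒ no cruise
v_peak = √(1134·14) = √15876 = 126
t_a = 126/14 = 9; t_c = 0
T = 2·9 = 18

t_a=9 t_c=0 v_peak=126 T=18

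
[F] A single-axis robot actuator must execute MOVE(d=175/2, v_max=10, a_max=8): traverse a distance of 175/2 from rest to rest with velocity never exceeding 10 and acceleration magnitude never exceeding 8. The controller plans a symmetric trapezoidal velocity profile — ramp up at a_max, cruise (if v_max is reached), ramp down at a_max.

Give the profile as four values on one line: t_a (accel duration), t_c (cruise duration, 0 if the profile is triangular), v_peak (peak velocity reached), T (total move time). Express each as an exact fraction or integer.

vₘ²/aₘ = 10²/8 = 25/2
175/2 ≥ 25/2 so v_max reached
t_a = 10/8 = 5/4; v_peak = 10
d_cruise = 175/2 − 25/2 = 75; t_c = 75/10 = 15/2
T = 2·5/4 + 15/2 = 10

t_a=5/4 t_c=15/2 v_peak=10 T=10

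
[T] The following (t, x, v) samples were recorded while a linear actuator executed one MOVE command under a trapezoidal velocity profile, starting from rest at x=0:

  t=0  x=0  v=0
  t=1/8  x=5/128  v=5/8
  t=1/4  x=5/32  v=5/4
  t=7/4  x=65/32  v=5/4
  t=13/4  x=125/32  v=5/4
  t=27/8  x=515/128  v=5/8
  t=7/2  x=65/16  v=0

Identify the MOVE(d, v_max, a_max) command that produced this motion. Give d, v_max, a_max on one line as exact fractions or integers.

d=65/16 v_max=5/4 a_max=5

final state: t=7/2, x=65/16, v=0 → d = 65/16
a_max = (5/8−0)/(1/8−0) = 5
max v = 5/4 over t∈[1/4,13/4] → v_max = 5/4
check: 5/4·(1/4+3) = 65/16 ✓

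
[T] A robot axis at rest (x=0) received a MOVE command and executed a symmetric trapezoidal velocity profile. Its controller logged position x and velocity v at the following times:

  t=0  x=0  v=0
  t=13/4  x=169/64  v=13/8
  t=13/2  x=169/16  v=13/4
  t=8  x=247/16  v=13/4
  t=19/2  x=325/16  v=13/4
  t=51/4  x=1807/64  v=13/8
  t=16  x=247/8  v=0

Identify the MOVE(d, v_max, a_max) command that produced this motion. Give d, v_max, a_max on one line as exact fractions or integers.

final state: t=16, x=247/8, v=0 → d = 247/8
a_max = (13/8−0)/(13/4−0) = 1/2
max v = 13/4 over t∈[13/2,19/2] → v_max = 13/4
check: 13/4·(13/2+3) = 247/8 ✓

d=247/8 v_max=13/4 a_max=1/2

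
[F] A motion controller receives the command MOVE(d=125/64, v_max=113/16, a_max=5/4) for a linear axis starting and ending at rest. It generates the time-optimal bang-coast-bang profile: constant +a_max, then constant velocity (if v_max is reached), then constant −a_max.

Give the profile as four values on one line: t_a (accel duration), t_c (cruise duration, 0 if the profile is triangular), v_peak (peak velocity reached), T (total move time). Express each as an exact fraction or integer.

t_a=5/4 t_c=0 v_peak=25/16 T=5/2

(v_max)²/a_max = (113/16)²/(5/4) = 12769/320
125/64 < 12769/320 so t_c = 0
v_peak = √(125/64·5/4) = √(625/256) = 25/16
t_a = (25/16)/(5/4) = 5/4; t_c = 0
T = 2·5/4 = 5/2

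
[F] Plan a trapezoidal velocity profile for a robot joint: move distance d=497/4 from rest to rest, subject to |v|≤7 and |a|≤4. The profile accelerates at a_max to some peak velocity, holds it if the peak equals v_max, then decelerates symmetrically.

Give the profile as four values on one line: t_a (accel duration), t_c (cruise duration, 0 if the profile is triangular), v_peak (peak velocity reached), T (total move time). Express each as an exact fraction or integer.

vₘ²/aₘ = 7²/4 = 49/4
497/4 ≥ 49/4 → trapezoidal
t_a = 7/4; v_peak = 7
d_cruise = 497/4 − 49/4 = 112; t_c = 112/7 = 16
T = 2·7/4 + 16 = 39/2

t_a=7/4 t_c=16 v_peak=7 T=39/2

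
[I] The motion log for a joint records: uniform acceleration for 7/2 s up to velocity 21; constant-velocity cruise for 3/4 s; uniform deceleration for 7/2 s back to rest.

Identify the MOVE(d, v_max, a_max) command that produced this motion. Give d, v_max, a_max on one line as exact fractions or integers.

a_max = 21/(7/2) = 6
d_a = ½·21·7/2 = 147/4; d_c = 21·3/4 = 63/4
d = 2·147/4 + 63/4 = 357/4
t_c = 3/4 > 0 → v_max = v_peak = 21

d=357/4 v_max=21 a_max=6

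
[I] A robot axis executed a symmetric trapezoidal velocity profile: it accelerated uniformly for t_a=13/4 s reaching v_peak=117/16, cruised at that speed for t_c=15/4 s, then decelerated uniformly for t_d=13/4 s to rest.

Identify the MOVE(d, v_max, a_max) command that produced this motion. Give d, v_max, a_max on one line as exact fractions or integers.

d=819/16 v_max=117/16 a_max=9/4

a_max = (117/16)/(13/4) = 9/4
d_a = ½·117/16·13/4 = 1521/128; d_c = 117/16·15/4 = 1755/64
d = 2·1521/128 + 1755/64 = 819/16
t_c = 15/4 > 0 ⇒ limit active, v_max = 117/16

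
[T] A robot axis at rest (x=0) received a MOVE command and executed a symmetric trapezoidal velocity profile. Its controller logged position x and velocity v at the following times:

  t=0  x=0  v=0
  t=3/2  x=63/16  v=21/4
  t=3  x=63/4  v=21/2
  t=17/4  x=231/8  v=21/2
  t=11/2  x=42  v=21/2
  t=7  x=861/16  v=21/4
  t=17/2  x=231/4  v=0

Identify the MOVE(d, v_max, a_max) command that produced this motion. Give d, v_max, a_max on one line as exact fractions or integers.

d=231/4 v_max=21/2 a_max=7/2

final state: t=17/2, x=231/4, v=0 → d = 231/4
a_max = (21/4−0)/(3/2−0) = 7/2
max v = 21/2 over t∈[3,11/2] → v_max = 21/2
check: 21/2·(3+5/2) = 231/4 ✓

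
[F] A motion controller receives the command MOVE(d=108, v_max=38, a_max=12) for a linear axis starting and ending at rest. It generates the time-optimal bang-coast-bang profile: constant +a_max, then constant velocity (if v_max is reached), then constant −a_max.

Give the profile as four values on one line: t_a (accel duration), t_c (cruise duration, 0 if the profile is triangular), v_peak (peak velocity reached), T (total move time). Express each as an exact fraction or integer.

vₘ²/aₘ = 38²/12 = 361/3
108 < 361/3 so t_c = 0
v_peak = √(108·12) = √1296 = 36
t_a = 36/12 = 3; t_c = 0
T = 2·3 = 6

t_a=3 t_c=0 v_peak=36 T=6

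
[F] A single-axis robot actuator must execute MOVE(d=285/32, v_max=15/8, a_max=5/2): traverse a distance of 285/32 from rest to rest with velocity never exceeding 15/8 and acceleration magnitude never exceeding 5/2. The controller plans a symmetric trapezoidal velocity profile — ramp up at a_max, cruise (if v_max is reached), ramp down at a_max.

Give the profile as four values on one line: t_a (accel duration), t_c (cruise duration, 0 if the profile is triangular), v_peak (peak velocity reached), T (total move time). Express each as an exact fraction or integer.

t_a=3/4 t_c=4 v_peak=15/8 T=11/2

v_max²/a_max = (15/8)²/(5/2) = 45/32
285/32 ≥ 45/32 → trapezoidal
t_a = (15/8)/(5/2) = 3/4; v_peak = 15/8
d_cruise = 285/32 − 45/32 = 15/2; t_c = (15/2)/(15/8) = 4
T = 2·3/4 + 4 = 11/2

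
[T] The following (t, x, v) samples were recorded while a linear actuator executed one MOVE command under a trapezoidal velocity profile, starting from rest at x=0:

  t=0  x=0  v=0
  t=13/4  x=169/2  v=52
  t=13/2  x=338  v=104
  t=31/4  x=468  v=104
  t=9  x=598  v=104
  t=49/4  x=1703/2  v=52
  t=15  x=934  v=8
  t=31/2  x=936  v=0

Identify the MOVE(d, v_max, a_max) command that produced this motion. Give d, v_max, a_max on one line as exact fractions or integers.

final state: t=31/2, x=936, v=0 → d = 936
a_max = (52−0)/(13/4−0) = 16
max v = 104 over t∈[13/2,9] → v_max = 104
check: 104·(13/2+5/2) = 936 ✓

d=936 v_max=104 a_max=16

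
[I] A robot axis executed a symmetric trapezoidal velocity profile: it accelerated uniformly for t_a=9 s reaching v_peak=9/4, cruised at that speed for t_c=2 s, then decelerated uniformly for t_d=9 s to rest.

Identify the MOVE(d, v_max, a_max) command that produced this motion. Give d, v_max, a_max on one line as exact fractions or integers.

a_max = (9/4)/9 = 1/4
d_a = ½·9/4·9 = 81/8; d_c = 9/4·2 = 9/2
d = 2·81/8 + 9/2 = 99/4
t_c = 2 > 0 → v_max = v_peak = 9/4

d=99/4 v_max=9/4 a_max=1/4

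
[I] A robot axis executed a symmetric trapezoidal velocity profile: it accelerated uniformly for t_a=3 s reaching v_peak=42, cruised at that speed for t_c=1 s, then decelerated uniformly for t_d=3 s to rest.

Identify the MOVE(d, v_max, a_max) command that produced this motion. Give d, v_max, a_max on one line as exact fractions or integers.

d=168 v_max=42 a_max=14

a_max = 42/3 = 14
d_a = ½·42·3 = 63; d_c = 42·1 = 42
d = 2·63 + 42 = 168
t_c = 1 > 0 ⇒ limit active, v_max = 42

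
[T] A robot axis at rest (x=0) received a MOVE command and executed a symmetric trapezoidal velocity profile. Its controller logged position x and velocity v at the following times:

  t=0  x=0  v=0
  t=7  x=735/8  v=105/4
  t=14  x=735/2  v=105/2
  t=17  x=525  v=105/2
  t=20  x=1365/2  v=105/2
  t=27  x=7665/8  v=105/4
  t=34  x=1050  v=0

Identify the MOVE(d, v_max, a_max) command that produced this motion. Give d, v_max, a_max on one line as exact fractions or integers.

d=1050 v_max=105/2 a_max=15/4

final state: t=34, x=1050, v=0 → d = 1050
a_max = (105/4−0)/(7−0) = 15/4
max v = 105/2 over t∈[14,20] → v_max = 105/2
check: 105/2·(14+6) = 1050 ✓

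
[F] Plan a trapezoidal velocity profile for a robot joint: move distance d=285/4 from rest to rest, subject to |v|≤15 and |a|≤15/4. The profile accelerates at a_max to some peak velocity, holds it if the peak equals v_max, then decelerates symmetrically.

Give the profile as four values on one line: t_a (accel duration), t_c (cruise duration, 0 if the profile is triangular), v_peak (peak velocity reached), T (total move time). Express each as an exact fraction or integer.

t_a=4 t_c=3/4 v_peak=15 T=35/4

vₘ²/aₘ = 15²/(15/4) = 60
285/4 ≥ 60 so v_max reached
t_a = 15/(15/4) = 4; v_peak = 15
d_cruise = 285/4 − 60 = 45/4; t_c = (45/4)/15 = 3/4
T = 2·4 + 3/4 = 35/4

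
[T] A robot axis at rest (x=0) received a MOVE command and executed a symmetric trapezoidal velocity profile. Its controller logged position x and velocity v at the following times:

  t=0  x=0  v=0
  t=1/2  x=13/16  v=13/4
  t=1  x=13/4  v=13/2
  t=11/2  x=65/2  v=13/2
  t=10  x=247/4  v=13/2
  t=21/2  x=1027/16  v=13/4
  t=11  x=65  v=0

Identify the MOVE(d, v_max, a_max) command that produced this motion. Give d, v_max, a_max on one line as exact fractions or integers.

final state: t=11, x=65, v=0 → d = 65
a_max = (13/4−0)/(1/2−0) = 13/2
max v = 13/2 over t∈[1,10] → v_max = 13/2
check: 13/2·(1+9) = 65 ✓

d=65 v_max=13/2 a_max=13/2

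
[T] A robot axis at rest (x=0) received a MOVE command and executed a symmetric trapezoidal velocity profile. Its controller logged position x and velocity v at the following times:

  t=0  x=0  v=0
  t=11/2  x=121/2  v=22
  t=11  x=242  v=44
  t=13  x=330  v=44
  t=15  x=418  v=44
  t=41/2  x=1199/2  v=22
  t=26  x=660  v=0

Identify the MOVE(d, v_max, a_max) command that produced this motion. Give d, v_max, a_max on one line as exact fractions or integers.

final state: t=26, x=660, v=0 → d = 660
a_max = (22−0)/(11/2−0) = 4
max v = 44 over t∈[11,15] → v_max = 44
check: 44·(11+4) = 660 ✓

d=660 v_max=44 a_max=4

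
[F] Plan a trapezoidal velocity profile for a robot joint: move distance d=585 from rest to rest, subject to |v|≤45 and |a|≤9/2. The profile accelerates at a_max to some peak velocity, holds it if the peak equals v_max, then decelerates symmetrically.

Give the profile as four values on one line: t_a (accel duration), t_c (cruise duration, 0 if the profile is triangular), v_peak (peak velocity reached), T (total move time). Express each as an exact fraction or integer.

t_a=10 t_c=3 v_peak=45 T=23

(v_max)²/a_max = 45²/(9/2) = 450
585 ≥ 450 so v_max reached
t_a = 45/(9/2) = 10; v_peak = 45
d_cruise = 585 − 450 = 135; t_c = 135/45 = 3
T = 2·10 + 3 = 23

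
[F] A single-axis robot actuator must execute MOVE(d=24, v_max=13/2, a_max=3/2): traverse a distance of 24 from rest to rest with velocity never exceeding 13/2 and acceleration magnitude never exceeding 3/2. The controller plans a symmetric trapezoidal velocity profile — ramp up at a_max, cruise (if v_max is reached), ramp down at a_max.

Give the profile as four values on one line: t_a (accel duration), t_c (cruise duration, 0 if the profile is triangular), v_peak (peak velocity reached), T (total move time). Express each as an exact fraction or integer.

t_a=4 t_c=0 v_peak=6 T=8

(v_max)²/a_max = (13/2)²/(3/2) = 169/6
24 < 169/6 → triangular
v_peak = √(24·3/2) = √36 = 6
t_a = 6/(3/2) = 4; t_c = 0
T = 2·4 = 8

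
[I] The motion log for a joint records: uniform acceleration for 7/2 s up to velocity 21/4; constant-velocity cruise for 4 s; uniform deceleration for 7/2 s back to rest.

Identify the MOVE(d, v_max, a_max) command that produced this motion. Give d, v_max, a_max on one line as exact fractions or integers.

a_max = (21/4)/(7/2) = 3/2
d_a = ½·21/4·7/2 = 147/16; d_c = 21/4·4 = 21
d = 2·147/16 + 21 = 315/8
t_c = 4 > 0 → v_max = v_peak = 21/4

d=315/8 v_max=21/4 a_max=3/2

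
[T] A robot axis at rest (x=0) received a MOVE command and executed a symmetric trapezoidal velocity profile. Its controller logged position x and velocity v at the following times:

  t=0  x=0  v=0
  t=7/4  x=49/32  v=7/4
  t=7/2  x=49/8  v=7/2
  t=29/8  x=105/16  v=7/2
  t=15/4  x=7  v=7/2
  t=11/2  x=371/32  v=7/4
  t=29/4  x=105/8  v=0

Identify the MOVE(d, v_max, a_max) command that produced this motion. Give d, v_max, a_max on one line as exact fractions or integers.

final state: t=29/4, x=105/8, v=0 → d = 105/8
a_max = (7/4−0)/(7/4−0) = 1
max v = 7/2 over t∈[7/2,15/4] → v_max = 7/2
check: 7/2·(7/2+1/4) = 105/8 ✓

d=105/8 v_max=7/2 a_max=1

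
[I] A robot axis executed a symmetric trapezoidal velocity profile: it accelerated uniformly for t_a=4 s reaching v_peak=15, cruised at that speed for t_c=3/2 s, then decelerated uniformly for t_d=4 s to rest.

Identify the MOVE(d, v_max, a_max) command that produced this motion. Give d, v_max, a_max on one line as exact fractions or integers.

a_max = 15/4
d_a = ½·15·4 = 30; d_c = 15·3/2 = 45/2
d = 2·30 + 45/2 = 165/2
t_c = 3/2 > 0 → v_max = v_peak = 15

d=165/2 v_max=15 a_max=15/4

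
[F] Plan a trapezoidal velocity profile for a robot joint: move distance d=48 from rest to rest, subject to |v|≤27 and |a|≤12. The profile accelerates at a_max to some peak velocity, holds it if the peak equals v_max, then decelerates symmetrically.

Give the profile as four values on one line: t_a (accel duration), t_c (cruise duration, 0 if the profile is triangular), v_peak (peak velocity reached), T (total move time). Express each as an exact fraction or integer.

t_a=2 t_c=0 v_peak=24 T=4

vₘ²/aₘ = 27²/12 = 243/4
48 < 243/4 so t_c = 0
v_peak = √(48·12) = √576 = 24
t_a = 24/12 = 2; t_c = 0
T = 2·2 = 4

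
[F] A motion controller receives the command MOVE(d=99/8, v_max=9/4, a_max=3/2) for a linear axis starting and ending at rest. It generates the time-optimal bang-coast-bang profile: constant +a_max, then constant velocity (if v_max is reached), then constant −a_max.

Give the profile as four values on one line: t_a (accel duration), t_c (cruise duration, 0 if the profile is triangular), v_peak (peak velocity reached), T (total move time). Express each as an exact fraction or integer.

t_a=3/2 t_c=4 v_peak=9/4 T=7

vₘ²/aₘ = (9/4)²/(3/2) = 27/8
99/8 ≥ 27/8 so v_max reached
t_a = (9/4)/(3/2) = 3/2; v_peak = 9/4
d_cruise = 99/8 − 27/8 = 9; t_c = 9/(9/4) = 4
T = 2·3/2 + 4 = 7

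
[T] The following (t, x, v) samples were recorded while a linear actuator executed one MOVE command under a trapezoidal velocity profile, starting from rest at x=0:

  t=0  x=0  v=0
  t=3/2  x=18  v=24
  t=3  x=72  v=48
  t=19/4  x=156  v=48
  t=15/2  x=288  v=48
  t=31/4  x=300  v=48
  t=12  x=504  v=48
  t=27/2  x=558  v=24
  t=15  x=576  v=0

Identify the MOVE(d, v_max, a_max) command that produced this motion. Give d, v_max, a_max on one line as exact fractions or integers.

d=576 v_max=48 a_max=16

final state: t=15, x=576, v=0 → d = 576
a_max = (24−0)/(3/2−0) = 16
max v = 48 over t∈[3,12] → v_max = 48
check: 48·(3+9) = 576 ✓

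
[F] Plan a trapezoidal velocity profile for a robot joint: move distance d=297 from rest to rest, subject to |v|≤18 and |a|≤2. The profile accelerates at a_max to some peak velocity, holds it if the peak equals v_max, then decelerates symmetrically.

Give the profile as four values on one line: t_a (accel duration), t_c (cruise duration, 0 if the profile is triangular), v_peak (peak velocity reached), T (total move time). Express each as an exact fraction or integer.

vₘ²/aₘ = 18²/2 = 162
297 ≥ 162 → trapezoidal
t_a = 18/2 = 9; v_peak = 18
d_cruise = 297 − 162 = 135; t_c = 135/18 = 15/2
T = 2·9 + 15/2 = 51/2

t_a=9 t_c=15/2 v_peak=18 T=51/2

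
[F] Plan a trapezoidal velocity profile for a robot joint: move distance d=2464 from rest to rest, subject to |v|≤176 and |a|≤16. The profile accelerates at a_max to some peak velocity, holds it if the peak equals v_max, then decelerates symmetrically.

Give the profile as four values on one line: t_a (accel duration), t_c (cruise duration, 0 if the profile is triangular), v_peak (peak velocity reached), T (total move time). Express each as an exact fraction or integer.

(v_max)²/a_max = 176²/16 = 1936
2464 ≥ 1936 so v_max reached
t_a = 176/16 = 11; v_peak = 176
d_cruise = 2464 − 1936 = 528; t_c = 528/176 = 3
T = 2·11 + 3 = 25

t_a=11 t_c=3 v_peak=176 T=25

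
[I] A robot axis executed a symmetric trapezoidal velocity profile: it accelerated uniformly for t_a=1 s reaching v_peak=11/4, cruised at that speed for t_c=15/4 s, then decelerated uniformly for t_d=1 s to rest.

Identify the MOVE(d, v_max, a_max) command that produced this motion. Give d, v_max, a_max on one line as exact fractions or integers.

a_max = (11/4)/1 = 11/4
d_a = ½·11/4·1 = 11/8; d_c = 11/4·15/4 = 165/16
d = 2·11/8 + 165/16 = 209/16
t_c = 15/4 > 0 ⇒ limit active, v_max = 11/4

d=209/16 v_max=11/4 a_max=11/4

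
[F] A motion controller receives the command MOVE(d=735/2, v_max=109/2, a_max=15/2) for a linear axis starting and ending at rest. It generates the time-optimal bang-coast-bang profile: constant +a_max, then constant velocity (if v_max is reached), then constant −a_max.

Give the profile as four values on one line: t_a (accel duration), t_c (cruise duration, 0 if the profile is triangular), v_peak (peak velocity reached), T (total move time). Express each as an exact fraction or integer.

t_a=7 t_c=0 v_peak=105/2 T=14

(v_max)²/a_max = (109/2)²/(15/2) = 11881/30
735/2 < 11881/30 → triangular
v_peak = √(735/2·15/2) = √(11025/4) = 105/2
t_a = (105/2)/(15/2) = 7; t_c = 0
T = 2·7 = 14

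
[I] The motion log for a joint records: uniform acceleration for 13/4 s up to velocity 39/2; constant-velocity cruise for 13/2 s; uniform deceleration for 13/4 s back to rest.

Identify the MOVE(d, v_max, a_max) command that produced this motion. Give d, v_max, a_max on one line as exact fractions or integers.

d=1521/8 v_max=39/2 a_max=6

a_max = (39/2)/(13/4) = 6
d_a = ½·39/2·13/4 = 507/16; d_c = 39/2·13/2 = 507/4
d = 2·507/16 + 507/4 = 1521/8
t_c = 13/2 > 0 so v_max = 39/2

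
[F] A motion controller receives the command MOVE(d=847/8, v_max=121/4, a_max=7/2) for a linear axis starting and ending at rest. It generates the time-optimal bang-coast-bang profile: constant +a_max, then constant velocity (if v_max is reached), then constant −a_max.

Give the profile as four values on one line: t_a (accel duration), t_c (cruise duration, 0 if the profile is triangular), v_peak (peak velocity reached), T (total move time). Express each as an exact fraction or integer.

v_max²/a_max = (121/4)²/(7/2) = 14641/56
847/8 < 14641/56 ⇒ no cruise
v_peak = √(847/8·7/2) = √(5929/16) = 77/4
t_a = (77/4)/(7/2) = 11/2; t_c = 0
T = 2·11/2 = 11

t_a=11/2 t_c=0 v_peak=77/4 T=11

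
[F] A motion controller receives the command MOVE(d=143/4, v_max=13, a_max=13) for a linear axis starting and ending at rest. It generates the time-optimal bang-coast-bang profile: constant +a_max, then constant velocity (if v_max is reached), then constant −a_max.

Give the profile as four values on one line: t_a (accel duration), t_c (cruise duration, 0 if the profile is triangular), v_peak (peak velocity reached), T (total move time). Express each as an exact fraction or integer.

vₘ²/aₘ = 13²/13 = 13
143/4 ≥ 13 → trapezoidal
t_a = 13/13 = 1; v_peak = 13
d_cruise = 143/4 − 13 = 91/4; t_c = (91/4)/13 = 7/4
T = 2·1 + 7/4 = 15/4

t_a=1 t_c=7/4 v_peak=13 T=15/4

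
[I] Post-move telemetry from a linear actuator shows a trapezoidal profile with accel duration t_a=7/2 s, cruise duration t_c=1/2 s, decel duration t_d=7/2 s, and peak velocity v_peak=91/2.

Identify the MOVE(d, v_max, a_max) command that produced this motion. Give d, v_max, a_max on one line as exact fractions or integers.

d=182 v_max=91/2 a_max=13

a_max = (91/2)/(7/2) = 13
d_a = ½·91/2·7/2 = 637/8; d_c = 91/2·1/2 = 91/4
d = 2·637/8 + 91/4 = 182
t_c = 1/2 > 0 so v_max = 91/2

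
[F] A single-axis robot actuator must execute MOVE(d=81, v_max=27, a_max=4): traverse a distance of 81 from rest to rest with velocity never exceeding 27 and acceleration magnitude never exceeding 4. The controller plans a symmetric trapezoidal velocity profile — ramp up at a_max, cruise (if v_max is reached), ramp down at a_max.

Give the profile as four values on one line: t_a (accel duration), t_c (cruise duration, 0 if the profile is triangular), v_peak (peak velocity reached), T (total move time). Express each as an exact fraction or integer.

v_max²/a_max = 27²/4 = 729/4
81 < 729/4 → triangular
v_peak = √(81·4) = √324 = 18
t_a = 18/4 = 9/2; t_c = 0
T = 2·9/2 = 9

t_a=9/2 t_c=0 v_peak=18 T=9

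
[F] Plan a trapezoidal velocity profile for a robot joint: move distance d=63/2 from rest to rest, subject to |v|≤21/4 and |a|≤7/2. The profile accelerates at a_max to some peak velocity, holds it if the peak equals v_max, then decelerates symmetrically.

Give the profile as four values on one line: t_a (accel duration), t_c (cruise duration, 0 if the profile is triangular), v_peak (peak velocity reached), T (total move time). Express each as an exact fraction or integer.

t_a=3/2 t_c=9/2 v_peak=21/4 T=15/2

v_max²/a_max = (21/4)²/(7/2) = 63/8
63/2 ≥ 63/8 so v_max reached
t_a = (21/4)/(7/2) = 3/2; v_peak = 21/4
d_cruise = 63/2 − 63/8 = 189/8; t_c = (189/8)/(21/4) = 9/2
T = 2·3/2 + 9/2 = 15/2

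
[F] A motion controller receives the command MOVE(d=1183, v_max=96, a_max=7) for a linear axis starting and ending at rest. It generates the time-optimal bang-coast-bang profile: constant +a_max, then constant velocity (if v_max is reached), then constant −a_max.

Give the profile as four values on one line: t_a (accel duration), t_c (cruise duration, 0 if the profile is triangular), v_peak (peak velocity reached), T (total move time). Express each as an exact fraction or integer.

vₘ²/aₘ = 96²/7 = 9216/7
1183 < 9216/7 → triangular
v_peak = √(1183·7) = √8281 = 91
t_a = 91/7 = 13; t_c = 0
T = 2·13 = 26

t_a=13 t_c=0 v_peak=91 T=26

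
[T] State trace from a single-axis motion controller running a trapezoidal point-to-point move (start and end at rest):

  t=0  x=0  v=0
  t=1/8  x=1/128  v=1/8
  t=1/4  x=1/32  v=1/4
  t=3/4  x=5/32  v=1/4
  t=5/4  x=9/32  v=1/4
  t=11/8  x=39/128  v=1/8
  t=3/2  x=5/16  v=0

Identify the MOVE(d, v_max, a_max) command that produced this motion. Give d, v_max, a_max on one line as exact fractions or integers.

d=5/16 v_max=1/4 a_max=1

final state: t=3/2, x=5/16, v=0 → d = 5/16
a_max = (1/8−0)/(1/8−0) = 1
max v = 1/4 over t∈[1/4,5/4] → v_max = 1/4
check: 1/4·(1/4+1) = 5/16 ✓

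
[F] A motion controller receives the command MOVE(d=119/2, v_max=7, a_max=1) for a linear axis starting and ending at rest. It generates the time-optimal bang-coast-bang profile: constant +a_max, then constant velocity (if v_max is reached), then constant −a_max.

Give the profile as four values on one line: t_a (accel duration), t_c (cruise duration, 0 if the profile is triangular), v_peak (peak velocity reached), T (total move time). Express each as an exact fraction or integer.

t_a=7 t_c=3/2 v_peak=7 T=31/2

(v_max)²/a_max = 7²/1 = 49
119/2 ≥ 49 ⇒ cruise phase
t_a = 7/1 = 7; v_peak = 7
d_cruise = 119/2 − 49 = 21/2; t_c = (21/2)/7 = 3/2
T = 2·7 + 3/2 = 31/2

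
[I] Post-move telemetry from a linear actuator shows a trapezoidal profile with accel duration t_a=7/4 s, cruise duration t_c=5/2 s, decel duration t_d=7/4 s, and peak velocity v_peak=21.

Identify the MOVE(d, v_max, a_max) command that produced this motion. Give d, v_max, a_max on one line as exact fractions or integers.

a_max = 21/(7/4) = 12
d_a = ½·21·7/4 = 147/8; d_c = 21·5/2 = 105/2
d = 2·147/8 + 105/2 = 357/4
t_c = 5/2 > 0 so v_max = 21

d=357/4 v_max=21 a_max=12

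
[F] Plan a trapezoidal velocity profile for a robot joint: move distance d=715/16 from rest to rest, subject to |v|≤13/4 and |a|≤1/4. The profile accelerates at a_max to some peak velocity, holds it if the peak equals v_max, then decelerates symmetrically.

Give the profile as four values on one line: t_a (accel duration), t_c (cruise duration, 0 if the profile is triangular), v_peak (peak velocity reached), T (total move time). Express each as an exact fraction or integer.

t_a=13 t_c=3/4 v_peak=13/4 T=107/4

v_max²/a_max = (13/4)²/(1/4) = 169/4
715/16 ≥ 169/4 so v_max reached
t_a = (13/4)/(1/4) = 13; v_peak = 13/4
d_cruise = 715/16 − 169/4 = 39/16; t_c = (39/16)/(13/4) = 3/4
T = 2·13 + 3/4 = 107/4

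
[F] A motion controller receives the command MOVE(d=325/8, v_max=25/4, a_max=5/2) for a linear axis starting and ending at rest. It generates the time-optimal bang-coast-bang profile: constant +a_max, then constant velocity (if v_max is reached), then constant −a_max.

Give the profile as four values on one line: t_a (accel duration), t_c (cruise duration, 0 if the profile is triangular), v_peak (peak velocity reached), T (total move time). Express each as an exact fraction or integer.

v_max²/a_max = (25/4)²/(5/2) = 125/8
325/8 ≥ 125/8 so v_max reached
t_a = (25/4)/(5/2) = 5/2; v_peak = 25/4
d_cruise = 325/8 − 125/8 = 25; t_c = 25/(25/4) = 4
T = 2·5/2 + 4 = 9

t_a=5/2 t_c=4 v_peak=25/4 T=9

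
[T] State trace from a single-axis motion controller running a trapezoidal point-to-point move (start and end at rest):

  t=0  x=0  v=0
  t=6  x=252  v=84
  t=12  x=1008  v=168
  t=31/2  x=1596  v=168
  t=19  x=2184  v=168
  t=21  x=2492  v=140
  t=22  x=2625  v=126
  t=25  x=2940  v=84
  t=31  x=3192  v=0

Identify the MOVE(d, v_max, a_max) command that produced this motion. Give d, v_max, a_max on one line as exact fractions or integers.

final state: t=31, x=3192, v=0 → d = 3192
a_max = (84−0)/(6−0) = 14
max v = 168 over t∈[12,19] → v_max = 168
check: 168·(12+7) = 3192 ✓

d=3192 v_max=168 a_max=14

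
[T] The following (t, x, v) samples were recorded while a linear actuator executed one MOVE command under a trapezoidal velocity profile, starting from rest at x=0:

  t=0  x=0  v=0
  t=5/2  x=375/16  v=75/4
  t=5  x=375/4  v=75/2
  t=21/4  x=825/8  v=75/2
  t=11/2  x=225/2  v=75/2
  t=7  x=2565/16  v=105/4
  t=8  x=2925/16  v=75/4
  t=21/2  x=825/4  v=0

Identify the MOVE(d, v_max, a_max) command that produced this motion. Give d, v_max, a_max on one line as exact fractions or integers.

d=825/4 v_max=75/2 a_max=15/2

final state: t=21/2, x=825/4, v=0 → d = 825/4
a_max = (75/4−0)/(5/2−0) = 15/2
max v = 75/2 over t∈[5,11/2] → v_max = 75/2
check: 75/2·(5+1/2) = 825/4 ✓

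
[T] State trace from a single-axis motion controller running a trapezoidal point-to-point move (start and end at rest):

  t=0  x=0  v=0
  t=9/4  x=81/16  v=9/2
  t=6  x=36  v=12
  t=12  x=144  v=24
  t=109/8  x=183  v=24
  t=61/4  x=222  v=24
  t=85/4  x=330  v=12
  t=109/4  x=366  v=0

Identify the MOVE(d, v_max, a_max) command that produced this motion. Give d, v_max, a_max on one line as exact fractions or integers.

final state: t=109/4, x=366, v=0 → d = 366
a_max = (9/2−0)/(9/4−0) = 2
max v = 24 over t∈[12,61/4] → v_max = 24
check: 24·(12+13/4) = 366 ✓

d=366 v_max=24 a_max=2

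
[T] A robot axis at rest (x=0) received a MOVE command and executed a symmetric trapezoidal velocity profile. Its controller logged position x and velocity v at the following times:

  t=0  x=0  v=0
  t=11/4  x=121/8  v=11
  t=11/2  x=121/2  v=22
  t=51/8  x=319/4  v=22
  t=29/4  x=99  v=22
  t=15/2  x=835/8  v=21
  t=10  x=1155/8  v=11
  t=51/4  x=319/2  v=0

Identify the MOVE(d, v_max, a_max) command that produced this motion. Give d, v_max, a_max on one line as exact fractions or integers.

final state: t=51/4, x=319/2, v=0 → d = 319/2
a_max = (11−0)/(11/4−0) = 4
max v = 22 over t∈[11/2,29/4] → v_max = 22
check: 22·(11/2+7/4) = 319/2 ✓

d=319/2 v_max=22 a_max=4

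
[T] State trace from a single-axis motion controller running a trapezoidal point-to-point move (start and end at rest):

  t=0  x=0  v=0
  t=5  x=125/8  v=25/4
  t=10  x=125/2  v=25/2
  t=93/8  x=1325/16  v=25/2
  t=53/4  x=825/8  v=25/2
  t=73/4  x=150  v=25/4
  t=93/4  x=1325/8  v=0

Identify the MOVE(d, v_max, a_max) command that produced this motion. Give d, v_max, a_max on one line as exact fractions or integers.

final state: t=93/4, x=1325/8, v=0 → d = 1325/8
a_max = (25/4−0)/(5−0) = 5/4
max v = 25/2 over t∈[10,53/4] → v_max = 25/2
check: 25/2·(10+13/4) = 1325/8 ✓

d=1325/8 v_max=25/2 a_max=5/4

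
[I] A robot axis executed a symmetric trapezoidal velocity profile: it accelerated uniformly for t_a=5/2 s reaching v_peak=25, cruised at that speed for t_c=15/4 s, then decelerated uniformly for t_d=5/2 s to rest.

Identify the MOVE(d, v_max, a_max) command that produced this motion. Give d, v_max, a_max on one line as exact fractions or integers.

a_max = 25/(5/2) = 10
d_a = ½·25·5/2 = 125/4; d_c = 25·15/4 = 375/4
d = 2·125/4 + 375/4 = 625/4
t_c = 15/4 > 0 → v_max = v_peak = 25

d=625/4 v_max=25 a_max=10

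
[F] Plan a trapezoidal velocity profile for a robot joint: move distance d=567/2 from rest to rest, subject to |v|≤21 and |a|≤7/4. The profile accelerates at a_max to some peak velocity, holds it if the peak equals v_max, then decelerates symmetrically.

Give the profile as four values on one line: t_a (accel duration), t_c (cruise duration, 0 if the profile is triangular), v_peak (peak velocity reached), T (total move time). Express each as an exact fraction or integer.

v_max²/a_max = 21²/(7/4) = 252
567/2 ≥ 252 ⇒ cruise phase
t_a = 21/(7/4) = 12; v_peak = 21
d_cruise = 567/2 − 252 = 63/2; t_c = (63/2)/21 = 3/2
T = 2·12 + 3/2 = 51/2

t_a=12 t_c=3/2 v_peak=21 T=51/2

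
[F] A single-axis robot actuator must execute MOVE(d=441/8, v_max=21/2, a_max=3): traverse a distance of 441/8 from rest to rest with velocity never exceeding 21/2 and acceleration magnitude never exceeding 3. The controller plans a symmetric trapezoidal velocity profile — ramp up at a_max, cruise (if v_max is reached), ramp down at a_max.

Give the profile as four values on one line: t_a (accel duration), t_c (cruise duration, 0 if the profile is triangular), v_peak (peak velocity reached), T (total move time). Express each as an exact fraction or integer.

vₘ²/aₘ = (21/2)²/3 = 147/4
441/8 ≥ 147/4 ⇒ cruise phase
t_a = (21/2)/3 = 7/2; v_peak = 21/2
d_cruise = 441/8 − 147/4 = 147/8; t_c = (147/8)/(21/2) = 7/4
T = 2·7/2 + 7/4 = 35/4

t_a=7/2 t_c=7/4 v_peak=21/2 T=35/4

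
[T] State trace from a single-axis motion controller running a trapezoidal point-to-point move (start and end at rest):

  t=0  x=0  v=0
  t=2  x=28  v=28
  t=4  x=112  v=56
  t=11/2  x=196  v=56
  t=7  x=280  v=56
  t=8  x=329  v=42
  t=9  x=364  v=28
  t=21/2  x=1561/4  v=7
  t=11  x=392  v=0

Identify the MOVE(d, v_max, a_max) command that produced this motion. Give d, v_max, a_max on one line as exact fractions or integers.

d=392 v_max=56 a_max=14

final state: t=11, x=392, v=0 → d = 392
a_max = (28−0)/(2−0) = 14
max v = 56 over t∈[4,7] → v_max = 56
check: 56·(4+3) = 392 ✓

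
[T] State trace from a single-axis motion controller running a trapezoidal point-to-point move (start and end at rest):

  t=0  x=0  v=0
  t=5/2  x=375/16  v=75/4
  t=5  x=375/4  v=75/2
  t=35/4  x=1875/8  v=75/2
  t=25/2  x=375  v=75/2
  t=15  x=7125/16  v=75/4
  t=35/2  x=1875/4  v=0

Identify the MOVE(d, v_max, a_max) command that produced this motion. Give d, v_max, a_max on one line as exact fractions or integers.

final state: t=35/2, x=1875/4, v=0 → d = 1875/4
a_max = (75/4−0)/(5/2−0) = 15/2
max v = 75/2 over t∈[5,25/2] → v_max = 75/2
check: 75/2·(5+15/2) = 1875/4 ✓

d=1875/4 v_max=75/2 a_max=15/2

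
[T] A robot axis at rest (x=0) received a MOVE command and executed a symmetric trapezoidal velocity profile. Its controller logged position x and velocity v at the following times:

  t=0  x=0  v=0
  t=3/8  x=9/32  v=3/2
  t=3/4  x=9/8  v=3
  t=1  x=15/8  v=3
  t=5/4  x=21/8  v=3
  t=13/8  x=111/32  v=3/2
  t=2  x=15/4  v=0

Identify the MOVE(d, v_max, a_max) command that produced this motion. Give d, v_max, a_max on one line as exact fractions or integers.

final state: t=2, x=15/4, v=0 → d = 15/4
a_max = (3/2−0)/(3/8−0) = 4
max v = 3 over t∈[3/4,5/4] → v_max = 3
check: 3·(3/4+1/2) = 15/4 ✓

d=15/4 v_max=3 a_max=4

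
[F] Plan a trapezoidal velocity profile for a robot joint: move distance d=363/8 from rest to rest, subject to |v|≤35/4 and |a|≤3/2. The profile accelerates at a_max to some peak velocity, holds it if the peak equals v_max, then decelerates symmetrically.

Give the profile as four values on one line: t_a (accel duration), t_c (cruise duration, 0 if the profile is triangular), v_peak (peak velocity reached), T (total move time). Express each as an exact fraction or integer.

vₘ²/aₘ = (35/4)²/(3/2) = 1225/24
363/8 < 1225/24 → triangular
v_peak = √(363/8·3/2) = √(1089/16) = 33/4
t_a = (33/4)/(3/2) = 11/2; t_c = 0
T = 2·11/2 = 11

t_a=11/2 t_c=0 v_peak=33/4 T=11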